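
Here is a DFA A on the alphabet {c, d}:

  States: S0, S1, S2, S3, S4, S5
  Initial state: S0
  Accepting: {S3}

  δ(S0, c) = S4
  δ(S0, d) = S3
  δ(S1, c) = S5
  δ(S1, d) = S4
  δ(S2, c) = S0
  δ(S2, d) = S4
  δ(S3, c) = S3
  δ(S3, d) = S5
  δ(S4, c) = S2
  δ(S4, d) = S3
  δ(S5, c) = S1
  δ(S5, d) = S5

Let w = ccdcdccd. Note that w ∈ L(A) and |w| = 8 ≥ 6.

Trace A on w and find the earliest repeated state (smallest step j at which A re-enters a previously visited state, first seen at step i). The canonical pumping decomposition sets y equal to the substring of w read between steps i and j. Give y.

cd

State sequence: S0 -c-> S4 -c-> S2 -d-> S4 -c-> S2 -d-> S4 -c-> S2 -c-> S0 -d-> S3
First repeat at step 3: S4 was already visited.

So i = 1, j = 3, giving x = w[0:1] = c, y = w[1:3] = cd, z = w[3:8] = cdccd.
Check: |xy| = 3 ≤ 6 and |y| = 2 ≥ 1. Reading y takes A from S4 back to S4, so every xyⁱz is accepted.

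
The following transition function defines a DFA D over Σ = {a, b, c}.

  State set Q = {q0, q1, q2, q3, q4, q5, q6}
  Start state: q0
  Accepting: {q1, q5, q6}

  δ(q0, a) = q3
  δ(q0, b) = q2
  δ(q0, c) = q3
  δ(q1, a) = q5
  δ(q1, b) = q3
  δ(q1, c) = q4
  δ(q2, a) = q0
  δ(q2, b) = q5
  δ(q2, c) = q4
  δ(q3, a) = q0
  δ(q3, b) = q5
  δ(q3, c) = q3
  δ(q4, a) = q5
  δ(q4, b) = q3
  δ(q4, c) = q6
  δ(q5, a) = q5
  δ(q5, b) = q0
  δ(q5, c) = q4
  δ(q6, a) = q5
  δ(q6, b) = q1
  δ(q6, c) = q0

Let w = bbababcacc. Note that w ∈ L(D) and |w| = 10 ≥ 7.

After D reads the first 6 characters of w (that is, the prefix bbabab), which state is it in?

q5

State sequence: q0 -b-> q2 -b-> q5 -a-> q5 -b-> q0 -a-> q3 -b-> q5

After reading 6 characters, D is in state q5.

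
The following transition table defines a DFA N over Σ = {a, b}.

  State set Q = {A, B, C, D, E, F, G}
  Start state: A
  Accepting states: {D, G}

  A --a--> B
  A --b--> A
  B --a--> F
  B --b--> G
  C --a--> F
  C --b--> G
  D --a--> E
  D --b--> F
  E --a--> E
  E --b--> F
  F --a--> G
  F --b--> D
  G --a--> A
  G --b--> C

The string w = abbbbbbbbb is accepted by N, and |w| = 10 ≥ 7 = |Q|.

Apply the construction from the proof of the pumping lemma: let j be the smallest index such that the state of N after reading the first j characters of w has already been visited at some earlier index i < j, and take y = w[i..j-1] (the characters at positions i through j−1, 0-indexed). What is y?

Run of N on w = a b b b b b b b b b:
  step 0: A  (start)
  step 1: B  (read a: A→B)
  step 2: G  (read b: B→G)
  step 3: C  (read b: G→C)
  step 4: G  (read b: C→G)   ← first repeat (G seen earlier)
  step 5: C  (read b: G→C)
  step 6: G  (read b: C→G)
  step 7: C  (read b: G→C)
  step 8: G  (read b: C→G)
  step 9: C  (read b: G→C)
  step 10: G  (read b: C→G)

So i = 2, j = 4, giving x = w[0:2] = ab, y = w[2:4] = bb, z = w[4:10] = bbbbbb.
Check: |xy| = 4 ≤ 7 and |y| = 2 ≥ 1. Reading y takes N from G back to G, so every xyⁱz is accepted.

bb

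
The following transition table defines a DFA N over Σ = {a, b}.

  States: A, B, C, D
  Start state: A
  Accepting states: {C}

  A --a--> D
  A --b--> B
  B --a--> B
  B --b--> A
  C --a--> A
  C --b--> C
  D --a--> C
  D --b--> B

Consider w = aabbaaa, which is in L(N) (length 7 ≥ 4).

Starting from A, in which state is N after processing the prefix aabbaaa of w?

Run of N on the first 7 characters of w = a a b b a a a:
  step 0: A  (start)
  step 1: D  (read a: A→D)
  step 2: C  (read a: D→C)
  step 3: C  (read b: C→C)
  step 4: C  (read b: C→C)
  step 5: A  (read a: C→A)
  step 6: D  (read a: A→D)
  step 7: C  (read a: D→C)

After reading 7 characters, N is in state C.
(This kind of state-tracing is the core of the pumping-lemma construction: with 4 states, pigeonhole forces a repeat within the first 4 steps.)

C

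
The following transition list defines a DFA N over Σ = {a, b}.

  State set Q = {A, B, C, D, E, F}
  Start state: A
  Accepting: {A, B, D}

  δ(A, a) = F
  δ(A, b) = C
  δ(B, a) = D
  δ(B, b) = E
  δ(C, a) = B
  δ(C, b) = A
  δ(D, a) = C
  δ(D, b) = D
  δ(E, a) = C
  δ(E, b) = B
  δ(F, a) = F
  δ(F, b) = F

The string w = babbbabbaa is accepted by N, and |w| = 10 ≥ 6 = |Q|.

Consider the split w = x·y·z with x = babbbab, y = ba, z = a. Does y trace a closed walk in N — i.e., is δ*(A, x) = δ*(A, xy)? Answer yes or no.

no

State sequence: A -b-> C -a-> B -b-> E -b-> B -b-> E -a-> C -b-> A -b-> C -a-> B

After x (step 7): A. After xy (step 9): B.
They differ (A ≠ B), so y is not a cycle from the state after x; this split is not the one the pumping-lemma construction produces, and pumping y need not keep the string in L(N).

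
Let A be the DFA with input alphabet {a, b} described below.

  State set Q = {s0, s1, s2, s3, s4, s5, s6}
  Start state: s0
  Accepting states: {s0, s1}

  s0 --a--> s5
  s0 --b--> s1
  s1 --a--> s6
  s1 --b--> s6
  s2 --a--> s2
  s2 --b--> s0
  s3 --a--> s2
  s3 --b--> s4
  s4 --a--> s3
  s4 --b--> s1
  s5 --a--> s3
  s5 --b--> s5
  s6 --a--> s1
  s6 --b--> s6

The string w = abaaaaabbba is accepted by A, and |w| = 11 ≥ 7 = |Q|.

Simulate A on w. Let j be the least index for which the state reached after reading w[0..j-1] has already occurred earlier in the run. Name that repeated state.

s5

State sequence: s0 -a-> s5 -b-> s5 -a-> s3 -a-> s2 -a-> s2 -a-> s2 -a-> s2 -b-> s0 -b-> s1 -b-> s6 -a-> s1
First repeat at step 2: s5 was already visited.

The earliest repeat is at step j = 2: A is in s5, which it already visited at step i = 1.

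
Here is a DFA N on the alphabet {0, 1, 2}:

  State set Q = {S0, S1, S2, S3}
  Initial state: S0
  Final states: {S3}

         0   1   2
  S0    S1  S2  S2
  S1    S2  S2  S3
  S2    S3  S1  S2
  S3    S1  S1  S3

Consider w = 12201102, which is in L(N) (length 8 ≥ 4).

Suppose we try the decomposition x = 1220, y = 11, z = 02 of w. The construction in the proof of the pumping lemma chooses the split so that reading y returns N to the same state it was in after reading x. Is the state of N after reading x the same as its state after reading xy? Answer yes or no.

no

Run of N on the first 6 characters of w = 1 2 2 0 1 1:
  step 0: S0  (start)
  step 1: S2  (read 1: S0→S2)
  step 2: S2  (read 2: S2→S2)
  step 3: S2  (read 2: S2→S2)
  step 4: S3  (read 0: S2→S3)
  step 5: S1  (read 1: S3→S1)
  step 6: S2  (read 1: S1→S2)

After x (step 4): S3. After xy (step 6): S2.
They differ (S3 ≠ S2), so y is not a cycle from the state after x; this split is not the one the pumping-lemma construction produces, and pumping y need not keep the string in L(N).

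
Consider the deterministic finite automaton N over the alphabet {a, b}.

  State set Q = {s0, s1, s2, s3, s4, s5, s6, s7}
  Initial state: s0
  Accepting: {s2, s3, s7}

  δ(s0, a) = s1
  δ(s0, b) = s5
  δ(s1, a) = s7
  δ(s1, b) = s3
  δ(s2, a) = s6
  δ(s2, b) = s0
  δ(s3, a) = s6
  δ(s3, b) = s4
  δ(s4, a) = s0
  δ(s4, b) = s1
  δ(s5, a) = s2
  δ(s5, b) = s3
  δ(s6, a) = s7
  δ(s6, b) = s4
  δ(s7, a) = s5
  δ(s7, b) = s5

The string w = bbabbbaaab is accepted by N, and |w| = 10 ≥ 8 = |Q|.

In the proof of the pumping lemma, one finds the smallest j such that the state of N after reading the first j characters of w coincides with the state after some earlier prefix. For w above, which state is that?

Run of N on w = b b a b b b a a a b:
  step 0: s0  (start)
  step 1: s5  (read b: s0→s5)
  step 2: s3  (read b: s5→s3)
  step 3: s6  (read a: s3→s6)
  step 4: s4  (read b: s6→s4)
  step 5: s1  (read b: s4→s1)
  step 6: s3  (read b: s1→s3)   ← first repeat (s3 seen earlier)
  step 7: s6  (read a: s3→s6)
  step 8: s7  (read a: s6→s7)
  step 9: s5  (read a: s7→s5)
  step 10: s3  (read b: s5→s3)

The earliest repeat is at step j = 6: N is in s3, which it already visited at step i = 2.
Since N has 8 states, any run of length ≥ 8 visits 8+1 states, so by pigeonhole some state repeats within the first 8 steps — that repeat gives the pumpable loop.

s3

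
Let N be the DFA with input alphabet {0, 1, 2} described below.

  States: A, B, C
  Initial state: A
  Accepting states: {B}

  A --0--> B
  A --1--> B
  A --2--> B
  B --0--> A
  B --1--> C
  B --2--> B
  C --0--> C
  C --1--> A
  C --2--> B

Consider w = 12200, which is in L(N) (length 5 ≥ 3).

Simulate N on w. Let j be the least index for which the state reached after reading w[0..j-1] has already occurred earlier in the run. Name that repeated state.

State sequence: A -1-> B -2-> B -2-> B -0-> A -0-> B
First repeat at step 2: B was already visited.

The earliest repeat is at step j = 2: N is in B, which it already visited at step i = 1.

B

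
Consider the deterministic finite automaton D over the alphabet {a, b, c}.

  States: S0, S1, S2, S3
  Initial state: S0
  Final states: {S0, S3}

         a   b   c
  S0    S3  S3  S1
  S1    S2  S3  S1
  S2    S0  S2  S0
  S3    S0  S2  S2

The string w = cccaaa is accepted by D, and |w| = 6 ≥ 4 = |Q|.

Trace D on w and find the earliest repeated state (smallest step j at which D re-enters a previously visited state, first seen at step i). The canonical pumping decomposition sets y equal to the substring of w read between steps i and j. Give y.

State sequence: S0 -c-> S1 -c-> S1 -c-> S1 -a-> S2 -a-> S0 -a-> S3
First repeat at step 2: S1 was already visited.

So i = 1, j = 2, giving x = w[0:1] = c, y = w[1:2] = c, z = w[2:6] = caaa.
Check: |xy| = 2 ≤ 4 and |y| = 1 ≥ 1. Reading y takes D from S1 back to S1, so every xyⁱz is accepted.

c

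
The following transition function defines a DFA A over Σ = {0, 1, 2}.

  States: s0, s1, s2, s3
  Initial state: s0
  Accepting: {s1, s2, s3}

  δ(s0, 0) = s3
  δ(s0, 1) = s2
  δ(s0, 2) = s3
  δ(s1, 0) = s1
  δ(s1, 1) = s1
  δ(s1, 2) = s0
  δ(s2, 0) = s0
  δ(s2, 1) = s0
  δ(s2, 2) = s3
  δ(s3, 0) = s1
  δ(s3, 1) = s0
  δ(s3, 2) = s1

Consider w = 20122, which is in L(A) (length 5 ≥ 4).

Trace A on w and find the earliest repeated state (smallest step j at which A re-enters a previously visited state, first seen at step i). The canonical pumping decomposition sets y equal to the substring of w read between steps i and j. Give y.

State sequence: s0 -2-> s3 -0-> s1 -1-> s1 -2-> s0 -2-> s3
First repeat at step 3: s1 was already visited.

So i = 2, j = 3, giving x = w[0:2] = 20, y = w[2:3] = 1, z = w[3:5] = 22.
Check: |xy| = 3 ≤ 4 and |y| = 1 ≥ 1. Reading y takes A from s1 back to s1, so every xyⁱz is accepted.
With |Q| = 4, pigeonhole forces a state repeat no later than step 4; the substring read between the first and second visits to that state can be pumped.

1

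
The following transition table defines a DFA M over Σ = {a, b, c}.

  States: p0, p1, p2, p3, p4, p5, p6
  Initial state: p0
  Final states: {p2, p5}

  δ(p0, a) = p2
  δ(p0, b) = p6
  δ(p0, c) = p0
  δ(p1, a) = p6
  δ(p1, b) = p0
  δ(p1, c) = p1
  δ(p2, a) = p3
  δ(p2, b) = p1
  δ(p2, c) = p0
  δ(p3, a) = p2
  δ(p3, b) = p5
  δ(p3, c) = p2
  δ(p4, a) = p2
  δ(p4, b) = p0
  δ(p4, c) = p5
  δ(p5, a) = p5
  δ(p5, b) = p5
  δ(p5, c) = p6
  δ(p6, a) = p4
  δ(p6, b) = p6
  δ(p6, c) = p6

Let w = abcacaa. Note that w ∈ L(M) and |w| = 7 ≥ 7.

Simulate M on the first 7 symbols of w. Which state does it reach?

State sequence: p0 -a-> p2 -b-> p1 -c-> p1 -a-> p6 -c-> p6 -a-> p4 -a-> p2

After reading 7 characters, M is in state p2.
(This kind of state-tracing is the core of the pumping-lemma construction: with 7 states, pigeonhole forces a repeat within the first 7 steps.)

p2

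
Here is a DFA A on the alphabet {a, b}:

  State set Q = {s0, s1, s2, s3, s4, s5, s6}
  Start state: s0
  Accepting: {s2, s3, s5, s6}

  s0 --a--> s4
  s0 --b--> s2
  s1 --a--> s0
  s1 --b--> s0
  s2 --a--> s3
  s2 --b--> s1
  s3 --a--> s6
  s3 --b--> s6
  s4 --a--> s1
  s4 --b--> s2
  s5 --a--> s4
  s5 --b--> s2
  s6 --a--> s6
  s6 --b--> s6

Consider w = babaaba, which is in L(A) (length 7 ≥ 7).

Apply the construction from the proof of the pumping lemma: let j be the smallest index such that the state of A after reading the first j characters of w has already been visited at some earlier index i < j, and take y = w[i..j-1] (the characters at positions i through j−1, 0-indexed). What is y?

a

Run of A on w = b a b a a b a:
  step 0: s0  (start)
  step 1: s2  (read b: s0→s2)
  step 2: s3  (read a: s2→s3)
  step 3: s6  (read b: s3→s6)
  step 4: s6  (read a: s6→s6)   ← first repeat (s6 seen earlier)
  step 5: s6  (read a: s6→s6)
  step 6: s6  (read b: s6→s6)
  step 7: s6  (read a: s6→s6)

So i = 3, j = 4, giving x = w[0:3] = bab, y = w[3:4] = a, z = w[4:7] = aba.
Check: |xy| = 4 ≤ 7 and |y| = 1 ≥ 1. Reading y takes A from s6 back to s6, so every xyⁱz is accepted.
Since A has 7 states, any run of length ≥ 7 visits 7+1 states, so by pigeonhole some state repeats within the first 7 steps — that repeat gives the pumpable loop.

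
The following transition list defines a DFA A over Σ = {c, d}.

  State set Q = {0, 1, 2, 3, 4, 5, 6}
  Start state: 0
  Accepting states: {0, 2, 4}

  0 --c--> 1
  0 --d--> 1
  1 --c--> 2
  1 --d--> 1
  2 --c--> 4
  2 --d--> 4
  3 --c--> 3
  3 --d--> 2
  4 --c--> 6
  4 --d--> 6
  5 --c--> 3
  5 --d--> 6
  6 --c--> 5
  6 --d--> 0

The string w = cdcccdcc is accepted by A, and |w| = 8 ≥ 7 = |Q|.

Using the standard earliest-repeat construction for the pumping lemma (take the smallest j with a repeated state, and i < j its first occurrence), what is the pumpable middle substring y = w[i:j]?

State sequence: 0 -c-> 1 -d-> 1 -c-> 2 -c-> 4 -c-> 6 -d-> 0 -c-> 1 -c-> 2
First repeat at step 2: 1 was already visited.

So i = 1, j = 2, giving x = w[0:1] = c, y = w[1:2] = d, z = w[2:8] = cccdcc.
Check: |xy| = 2 ≤ 7 and |y| = 1 ≥ 1. Reading y takes A from 1 back to 1, so every xyⁱz is accepted.
Since A has 7 states, any run of length ≥ 7 visits 7+1 states, so by pigeonhole some state repeats within the first 7 steps — that repeat gives the pumpable loop.

d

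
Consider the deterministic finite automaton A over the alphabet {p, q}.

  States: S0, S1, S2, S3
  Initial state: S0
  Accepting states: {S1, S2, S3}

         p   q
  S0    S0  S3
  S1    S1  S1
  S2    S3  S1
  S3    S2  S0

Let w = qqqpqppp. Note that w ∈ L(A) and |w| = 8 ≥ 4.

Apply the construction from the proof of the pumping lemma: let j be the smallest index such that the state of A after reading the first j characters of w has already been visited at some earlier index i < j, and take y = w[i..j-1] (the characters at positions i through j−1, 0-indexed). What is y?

qq

Run of A on w = q q q p q p p p:
  step 0: S0  (start)
  step 1: S3  (read q: S0→S3)
  step 2: S0  (read q: S3→S0)   ← first repeat (S0 seen earlier)
  step 3: S3  (read q: S0→S3)
  step 4: S2  (read p: S3→S2)
  step 5: S1  (read q: S2→S1)
  step 6: S1  (read p: S1→S1)
  step 7: S1  (read p: S1→S1)
  step 8: S1  (read p: S1→S1)

So i = 0, j = 2, giving x = w[0:0] = ε, y = w[0:2] = qq, z = w[2:8] = qpqppp.
Check: |xy| = 2 ≤ 4 and |y| = 2 ≥ 1. Reading y takes A from S0 back to S0, so every xyⁱz is accepted.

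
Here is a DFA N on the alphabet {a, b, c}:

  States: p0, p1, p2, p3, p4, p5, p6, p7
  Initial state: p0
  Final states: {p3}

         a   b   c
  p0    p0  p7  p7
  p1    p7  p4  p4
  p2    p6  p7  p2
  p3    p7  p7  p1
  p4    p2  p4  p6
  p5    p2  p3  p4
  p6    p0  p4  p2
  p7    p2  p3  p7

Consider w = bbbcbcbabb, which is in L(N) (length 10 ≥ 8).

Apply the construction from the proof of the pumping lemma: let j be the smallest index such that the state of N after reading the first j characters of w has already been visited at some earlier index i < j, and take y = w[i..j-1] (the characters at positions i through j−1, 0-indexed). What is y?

bb

Run of N on w = b b b c b c b a b b:
  step 0: p0  (start)
  step 1: p7  (read b: p0→p7)
  step 2: p3  (read b: p7→p3)
  step 3: p7  (read b: p3→p7)   ← first repeat (p7 seen earlier)
  step 4: p7  (read c: p7→p7)
  step 5: p3  (read b: p7→p3)
  step 6: p1  (read c: p3→p1)
  step 7: p4  (read b: p1→p4)
  step 8: p2  (read a: p4→p2)
  step 9: p7  (read b: p2→p7)
  step 10: p3  (read b: p7→p3)

So i = 1, j = 3, giving x = w[0:1] = b, y = w[1:3] = bb, z = w[3:10] = cbcbabb.
Check: |xy| = 3 ≤ 8 and |y| = 2 ≥ 1. Reading y takes N from p7 back to p7, so every xyⁱz is accepted.
Since N has 8 states, any run of length ≥ 8 visits 8+1 states, so by pigeonhole some state repeats within the first 8 steps — that repeat gives the pumpable loop.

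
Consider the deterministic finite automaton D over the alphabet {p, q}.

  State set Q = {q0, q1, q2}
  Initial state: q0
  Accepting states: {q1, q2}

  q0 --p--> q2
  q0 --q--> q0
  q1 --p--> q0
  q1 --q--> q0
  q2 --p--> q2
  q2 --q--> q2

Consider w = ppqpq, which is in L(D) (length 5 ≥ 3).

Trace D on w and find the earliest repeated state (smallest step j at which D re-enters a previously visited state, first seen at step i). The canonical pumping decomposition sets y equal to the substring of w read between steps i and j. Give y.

p

Run of D on w = p p q p q:
  step 0: q0  (start)
  step 1: q2  (read p: q0→q2)
  step 2: q2  (read p: q2→q2)   ← first repeat (q2 seen earlier)
  step 3: q2  (read q: q2→q2)
  step 4: q2  (read p: q2→q2)
  step 5: q2  (read q: q2→q2)

So i = 1, j = 2, giving x = w[0:1] = p, y = w[1:2] = p, z = w[2:5] = qpq.
Check: |xy| = 2 ≤ 3 and |y| = 1 ≥ 1. Reading y takes D from q2 back to q2, so every xyⁱz is accepted.
Since D has 3 states, any run of length ≥ 3 visits 3+1 states, so by pigeonhole some state repeats within the first 3 steps — that repeat gives the pumpable loop.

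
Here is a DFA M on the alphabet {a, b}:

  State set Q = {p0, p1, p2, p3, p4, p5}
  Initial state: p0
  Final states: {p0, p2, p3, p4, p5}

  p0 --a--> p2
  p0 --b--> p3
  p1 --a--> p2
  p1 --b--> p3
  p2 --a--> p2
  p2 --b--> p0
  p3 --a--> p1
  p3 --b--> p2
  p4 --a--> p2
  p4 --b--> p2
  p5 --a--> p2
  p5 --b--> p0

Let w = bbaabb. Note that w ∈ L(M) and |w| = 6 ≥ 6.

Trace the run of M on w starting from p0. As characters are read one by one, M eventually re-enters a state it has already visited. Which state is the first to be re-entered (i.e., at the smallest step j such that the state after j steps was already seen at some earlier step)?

p2

State sequence: p0 -b-> p3 -b-> p2 -a-> p2 -a-> p2 -b-> p0 -b-> p3
First repeat at step 3: p2 was already visited.

The earliest repeat is at step j = 3: M is in p2, which it already visited at step i = 2.
With |Q| = 6, pigeonhole forces a state repeat no later than step 6; the substring read between the first and second visits to that state can be pumped.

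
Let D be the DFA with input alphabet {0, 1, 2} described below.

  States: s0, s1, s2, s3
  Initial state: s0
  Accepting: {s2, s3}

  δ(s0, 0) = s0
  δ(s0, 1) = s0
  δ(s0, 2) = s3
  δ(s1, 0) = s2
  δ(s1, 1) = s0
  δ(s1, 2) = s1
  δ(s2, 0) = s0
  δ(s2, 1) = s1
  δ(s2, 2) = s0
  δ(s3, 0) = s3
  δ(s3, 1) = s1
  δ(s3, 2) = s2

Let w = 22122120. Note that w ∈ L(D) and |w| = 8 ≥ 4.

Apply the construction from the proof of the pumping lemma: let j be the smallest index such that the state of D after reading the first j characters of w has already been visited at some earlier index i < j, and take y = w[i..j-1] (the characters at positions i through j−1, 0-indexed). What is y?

Run of D on w = 2 2 1 2 2 1 2 0:
  step 0: s0  (start)
  step 1: s3  (read 2: s0→s3)
  step 2: s2  (read 2: s3→s2)
  step 3: s1  (read 1: s2→s1)
  step 4: s1  (read 2: s1→s1)   ← first repeat (s1 seen earlier)
  step 5: s1  (read 2: s1→s1)
  step 6: s0  (read 1: s1→s0)
  step 7: s3  (read 2: s0→s3)
  step 8: s3  (read 0: s3→s3)

So i = 3, j = 4, giving x = w[0:3] = 221, y = w[3:4] = 2, z = w[4:8] = 2120.
Check: |xy| = 4 ≤ 4 and |y| = 1 ≥ 1. Reading y takes D from s1 back to s1, so every xyⁱz is accepted.
With |Q| = 4, pigeonhole forces a state repeat no later than step 4; the substring read between the first and second visits to that state can be pumped.

2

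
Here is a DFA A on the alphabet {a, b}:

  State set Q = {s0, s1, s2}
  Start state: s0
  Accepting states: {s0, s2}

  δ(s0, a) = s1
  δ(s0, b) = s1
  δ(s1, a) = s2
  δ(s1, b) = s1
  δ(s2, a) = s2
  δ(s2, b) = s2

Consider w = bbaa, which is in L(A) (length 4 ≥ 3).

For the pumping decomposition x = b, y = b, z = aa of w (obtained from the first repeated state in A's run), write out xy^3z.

bbbbaa

xy^3z = b·b·b·b·aa = bbbbaa.
Reading y = b takes A from s1 back to s1, so after x·y·y·y the machine is still in s1, and z then leads to the accepting state s2. Hence bbbbaa ∈ L(A).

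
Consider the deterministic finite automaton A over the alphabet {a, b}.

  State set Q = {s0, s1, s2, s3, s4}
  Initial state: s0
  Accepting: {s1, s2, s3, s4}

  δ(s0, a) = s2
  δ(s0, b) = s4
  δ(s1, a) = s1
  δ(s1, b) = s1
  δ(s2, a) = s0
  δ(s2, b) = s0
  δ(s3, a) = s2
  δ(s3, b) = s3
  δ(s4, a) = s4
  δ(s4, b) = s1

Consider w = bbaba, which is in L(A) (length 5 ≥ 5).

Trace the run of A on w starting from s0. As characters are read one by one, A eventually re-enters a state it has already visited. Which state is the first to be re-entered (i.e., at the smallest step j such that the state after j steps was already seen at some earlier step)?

State sequence: s0 -b-> s4 -b-> s1 -a-> s1 -b-> s1 -a-> s1
First repeat at step 3: s1 was already visited.

The earliest repeat is at step j = 3: A is in s1, which it already visited at step i = 2.

s1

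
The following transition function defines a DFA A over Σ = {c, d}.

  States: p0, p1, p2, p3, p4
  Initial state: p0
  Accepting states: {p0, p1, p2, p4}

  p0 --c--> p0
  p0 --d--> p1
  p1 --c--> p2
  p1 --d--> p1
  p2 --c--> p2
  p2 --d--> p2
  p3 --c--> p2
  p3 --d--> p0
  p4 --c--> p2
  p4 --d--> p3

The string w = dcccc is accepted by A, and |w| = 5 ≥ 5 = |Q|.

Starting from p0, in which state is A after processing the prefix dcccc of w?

State sequence: p0 -d-> p1 -c-> p2 -c-> p2 -c-> p2 -c-> p2

After reading 5 characters, A is in state p2.

p2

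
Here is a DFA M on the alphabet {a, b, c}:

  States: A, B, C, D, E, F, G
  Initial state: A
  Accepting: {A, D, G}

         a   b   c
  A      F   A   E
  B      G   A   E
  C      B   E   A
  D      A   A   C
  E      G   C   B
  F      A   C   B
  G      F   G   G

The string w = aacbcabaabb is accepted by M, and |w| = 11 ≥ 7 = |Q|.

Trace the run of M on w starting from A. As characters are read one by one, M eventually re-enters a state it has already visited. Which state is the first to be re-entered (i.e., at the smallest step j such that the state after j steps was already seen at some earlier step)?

A

Run of M on w = a a c b c a b a a b b:
  step 0: A  (start)
  step 1: F  (read a: A→F)
  step 2: A  (read a: F→A)   ← first repeat (A seen earlier)
  step 3: E  (read c: A→E)
  step 4: C  (read b: E→C)
  step 5: A  (read c: C→A)
  step 6: F  (read a: A→F)
  step 7: C  (read b: F→C)
  step 8: B  (read a: C→B)
  step 9: G  (read a: B→G)
  step 10: G  (read b: G→G)
  step 11: G  (read b: G→G)

The earliest repeat is at step j = 2: M is in A, which it already visited at step i = 0.
The DFA has 7 states, so the proof of the pumping lemma guarantees a repeated state among the first 7+1 visited; the segment between the two visits is the pumpable y.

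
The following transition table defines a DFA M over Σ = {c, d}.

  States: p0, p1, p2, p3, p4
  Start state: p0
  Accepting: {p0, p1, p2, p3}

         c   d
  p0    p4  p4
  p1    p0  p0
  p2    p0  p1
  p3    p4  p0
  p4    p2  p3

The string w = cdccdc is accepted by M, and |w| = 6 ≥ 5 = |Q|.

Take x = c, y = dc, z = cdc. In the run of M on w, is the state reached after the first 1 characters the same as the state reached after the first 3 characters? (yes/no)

Run of M on the first 3 characters of w = c d c:
  step 0: p0  (start)
  step 1: p4  (read c: p0→p4)
  step 2: p3  (read d: p4→p3)
  step 3: p4  (read c: p3→p4)

After x (step 1): p4. After xy (step 3): p4.
They match, so y = dc drives M around a cycle from p4 back to itself; pumping y any number of times keeps M in p4 before reading z, and xyⁱz ∈ L(M) for every i ≥ 0.

yes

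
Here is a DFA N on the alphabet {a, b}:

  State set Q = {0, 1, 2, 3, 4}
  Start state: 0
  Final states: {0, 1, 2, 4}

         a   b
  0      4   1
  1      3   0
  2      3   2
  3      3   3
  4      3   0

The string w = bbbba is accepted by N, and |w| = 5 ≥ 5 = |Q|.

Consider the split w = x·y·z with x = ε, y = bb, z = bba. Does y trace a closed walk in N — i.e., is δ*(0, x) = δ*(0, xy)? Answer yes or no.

Run of N on the first 2 characters of w = b b:
  step 0: 0  (start)
  step 1: 1  (read b: 0→1)
  step 2: 0  (read b: 1→0)

After x (step 0): 0. After xy (step 2): 0.
They match, so y = bb drives N around a cycle from 0 back to itself; pumping y any number of times keeps N in 0 before reading z, and xyⁱz ∈ L(N) for every i ≥ 0.

yes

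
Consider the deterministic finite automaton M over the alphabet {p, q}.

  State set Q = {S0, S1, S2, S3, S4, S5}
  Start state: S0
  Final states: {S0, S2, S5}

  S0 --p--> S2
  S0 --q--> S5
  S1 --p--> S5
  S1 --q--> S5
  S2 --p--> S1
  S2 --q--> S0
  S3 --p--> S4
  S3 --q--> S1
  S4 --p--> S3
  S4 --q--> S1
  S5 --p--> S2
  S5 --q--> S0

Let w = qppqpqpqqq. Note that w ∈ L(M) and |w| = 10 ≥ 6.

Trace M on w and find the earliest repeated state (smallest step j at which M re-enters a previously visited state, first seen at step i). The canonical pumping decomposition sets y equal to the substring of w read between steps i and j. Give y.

ppq

Run of M on w = q p p q p q p q q q:
  step 0: S0  (start)
  step 1: S5  (read q: S0→S5)
  step 2: S2  (read p: S5→S2)
  step 3: S1  (read p: S2→S1)
  step 4: S5  (read q: S1→S5)   ← first repeat (S5 seen earlier)
  step 5: S2  (read p: S5→S2)
  step 6: S0  (read q: S2→S0)
  step 7: S2  (read p: S0→S2)
  step 8: S0  (read q: S2→S0)
  step 9: S5  (read q: S0→S5)
  step 10: S0  (read q: S5→S0)

So i = 1, j = 4, giving x = w[0:1] = q, y = w[1:4] = ppq, z = w[4:10] = pqpqqq.
Check: |xy| = 4 ≤ 6 and |y| = 3 ≥ 1. Reading y takes M from S5 back to S5, so every xyⁱz is accepted.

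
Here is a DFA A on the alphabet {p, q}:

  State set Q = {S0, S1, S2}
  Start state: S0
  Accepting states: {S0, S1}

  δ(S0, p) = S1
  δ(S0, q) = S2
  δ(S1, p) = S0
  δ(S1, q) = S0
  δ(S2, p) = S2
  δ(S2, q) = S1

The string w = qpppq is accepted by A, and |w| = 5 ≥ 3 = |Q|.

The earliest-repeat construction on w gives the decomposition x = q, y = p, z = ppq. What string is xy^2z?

qppppq

xy^2z = q·p·p·ppq = qppppq.
Reading y = p takes A from S2 back to S2, so after x·y·y the machine is still in S2, and z then leads to the accepting state S1. Hence qppppq ∈ L(A).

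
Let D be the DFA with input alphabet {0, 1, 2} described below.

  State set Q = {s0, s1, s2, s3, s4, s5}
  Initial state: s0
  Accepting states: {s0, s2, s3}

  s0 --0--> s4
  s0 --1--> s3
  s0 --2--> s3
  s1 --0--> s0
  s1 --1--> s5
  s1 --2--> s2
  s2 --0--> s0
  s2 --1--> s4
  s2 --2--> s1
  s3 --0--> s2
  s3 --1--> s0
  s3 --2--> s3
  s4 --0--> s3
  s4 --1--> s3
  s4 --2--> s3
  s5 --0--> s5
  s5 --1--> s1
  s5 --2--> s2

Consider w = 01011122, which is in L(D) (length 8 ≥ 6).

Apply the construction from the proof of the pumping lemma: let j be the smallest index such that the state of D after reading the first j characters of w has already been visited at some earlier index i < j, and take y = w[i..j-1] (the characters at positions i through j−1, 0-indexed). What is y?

101

Run of D on w = 0 1 0 1 1 1 2 2:
  step 0: s0  (start)
  step 1: s4  (read 0: s0→s4)
  step 2: s3  (read 1: s4→s3)
  step 3: s2  (read 0: s3→s2)
  step 4: s4  (read 1: s2→s4)   ← first repeat (s4 seen earlier)
  step 5: s3  (read 1: s4→s3)
  step 6: s0  (read 1: s3→s0)
  step 7: s3  (read 2: s0→s3)
  step 8: s3  (read 2: s3→s3)

So i = 1, j = 4, giving x = w[0:1] = 0, y = w[1:4] = 101, z = w[4:8] = 1122.
Check: |xy| = 4 ≤ 6 and |y| = 3 ≥ 1. Reading y takes D from s4 back to s4, so every xyⁱz is accepted.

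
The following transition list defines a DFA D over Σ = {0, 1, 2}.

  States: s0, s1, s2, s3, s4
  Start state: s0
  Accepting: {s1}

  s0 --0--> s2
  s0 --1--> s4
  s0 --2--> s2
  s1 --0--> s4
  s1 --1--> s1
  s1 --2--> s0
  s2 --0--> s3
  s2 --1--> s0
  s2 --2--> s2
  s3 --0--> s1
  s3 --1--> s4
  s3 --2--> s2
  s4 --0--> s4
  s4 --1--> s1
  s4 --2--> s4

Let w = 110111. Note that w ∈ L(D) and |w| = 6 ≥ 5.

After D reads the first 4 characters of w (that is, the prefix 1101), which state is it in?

s1

State sequence: s0 -1-> s4 -1-> s1 -0-> s4 -1-> s1

After reading 4 characters, D is in state s1.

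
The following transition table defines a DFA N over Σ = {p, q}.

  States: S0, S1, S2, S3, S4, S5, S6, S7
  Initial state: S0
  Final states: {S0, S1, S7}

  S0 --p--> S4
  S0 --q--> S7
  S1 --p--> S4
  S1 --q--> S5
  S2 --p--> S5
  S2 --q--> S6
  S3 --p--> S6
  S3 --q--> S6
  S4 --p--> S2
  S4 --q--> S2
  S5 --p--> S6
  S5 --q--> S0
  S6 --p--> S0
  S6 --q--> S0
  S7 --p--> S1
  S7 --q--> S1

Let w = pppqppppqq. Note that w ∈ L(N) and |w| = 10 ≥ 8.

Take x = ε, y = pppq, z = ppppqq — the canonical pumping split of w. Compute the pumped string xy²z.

xy^2z = ε·pppq·pppq·ppppqq = pppqpppqppppqq.
Reading y = pppq takes N from S0 back to S0, so after x·y·y the machine is still in S0, and z then leads to the accepting state S7. Hence pppqpppqppppqq ∈ L(N).

pppqpppqppppqq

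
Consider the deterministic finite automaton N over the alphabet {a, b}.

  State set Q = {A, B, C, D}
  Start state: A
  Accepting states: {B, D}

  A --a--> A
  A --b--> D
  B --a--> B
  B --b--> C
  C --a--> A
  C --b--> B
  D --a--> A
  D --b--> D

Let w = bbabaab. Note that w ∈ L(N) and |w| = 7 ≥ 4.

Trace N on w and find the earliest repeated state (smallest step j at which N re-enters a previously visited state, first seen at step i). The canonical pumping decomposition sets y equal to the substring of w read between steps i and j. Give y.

State sequence: A -b-> D -b-> D -a-> A -b-> D -a-> A -a-> A -b-> D
First repeat at step 2: D was already visited.

So i = 1, j = 2, giving x = w[0:1] = b, y = w[1:2] = b, z = w[2:7] = abaab.
Check: |xy| = 2 ≤ 4 and |y| = 1 ≥ 1. Reading y takes N from D back to D, so every xyⁱz is accepted.

b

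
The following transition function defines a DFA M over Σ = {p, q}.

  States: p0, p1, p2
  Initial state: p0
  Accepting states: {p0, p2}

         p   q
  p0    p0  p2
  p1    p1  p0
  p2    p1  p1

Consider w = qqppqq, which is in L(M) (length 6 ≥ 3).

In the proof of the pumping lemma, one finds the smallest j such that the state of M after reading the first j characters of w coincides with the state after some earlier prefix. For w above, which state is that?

Run of M on w = q q p p q q:
  step 0: p0  (start)
  step 1: p2  (read q: p0→p2)
  step 2: p1  (read q: p2→p1)
  step 3: p1  (read p: p1→p1)   ← first repeat (p1 seen earlier)
  step 4: p1  (read p: p1→p1)
  step 5: p0  (read q: p1→p0)
  step 6: p2  (read q: p0→p2)

The earliest repeat is at step j = 3: M is in p1, which it already visited at step i = 2.
The DFA has 3 states, so the proof of the pumping lemma guarantees a repeated state among the first 3+1 visited; the segment between the two visits is the pumpable y.

p1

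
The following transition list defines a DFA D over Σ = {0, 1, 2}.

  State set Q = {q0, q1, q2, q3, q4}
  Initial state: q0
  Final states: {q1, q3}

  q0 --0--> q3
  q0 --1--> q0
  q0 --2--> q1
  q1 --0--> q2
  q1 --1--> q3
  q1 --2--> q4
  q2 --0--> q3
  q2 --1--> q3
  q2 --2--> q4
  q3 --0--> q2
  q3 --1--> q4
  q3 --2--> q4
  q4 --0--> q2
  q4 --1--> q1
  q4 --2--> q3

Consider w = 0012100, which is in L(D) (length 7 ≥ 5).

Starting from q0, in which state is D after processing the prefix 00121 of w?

Run of D on the first 5 characters of w = 0 0 1 2 1:
  step 0: q0  (start)
  step 1: q3  (read 0: q0→q3)
  step 2: q2  (read 0: q3→q2)
  step 3: q3  (read 1: q2→q3)
  step 4: q4  (read 2: q3→q4)
  step 5: q1  (read 1: q4→q1)

After reading 5 characters, D is in state q1.

q1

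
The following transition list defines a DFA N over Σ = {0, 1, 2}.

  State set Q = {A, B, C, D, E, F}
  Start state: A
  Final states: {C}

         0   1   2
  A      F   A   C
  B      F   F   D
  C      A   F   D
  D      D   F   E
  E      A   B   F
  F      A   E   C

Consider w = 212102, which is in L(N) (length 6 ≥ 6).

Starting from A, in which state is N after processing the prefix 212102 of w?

State sequence: A -2-> C -1-> F -2-> C -1-> F -0-> A -2-> C

After reading 6 characters, N is in state C.

C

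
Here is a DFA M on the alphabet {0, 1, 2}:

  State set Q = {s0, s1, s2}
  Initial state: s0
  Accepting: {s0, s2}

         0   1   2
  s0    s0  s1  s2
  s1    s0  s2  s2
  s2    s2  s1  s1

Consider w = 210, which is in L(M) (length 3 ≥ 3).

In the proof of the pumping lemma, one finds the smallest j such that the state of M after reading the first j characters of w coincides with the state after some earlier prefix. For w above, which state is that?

State sequence: s0 -2-> s2 -1-> s1 -0-> s0
First repeat at step 3: s0 was already visited.

The earliest repeat is at step j = 3: M is in s0, which it already visited at step i = 0.
Pumping length from the standard proof: p = 3 (the number of states). The repeated state found above gives |xy| = j ≤ 3 and |y| = j − i ≥ 1.

s0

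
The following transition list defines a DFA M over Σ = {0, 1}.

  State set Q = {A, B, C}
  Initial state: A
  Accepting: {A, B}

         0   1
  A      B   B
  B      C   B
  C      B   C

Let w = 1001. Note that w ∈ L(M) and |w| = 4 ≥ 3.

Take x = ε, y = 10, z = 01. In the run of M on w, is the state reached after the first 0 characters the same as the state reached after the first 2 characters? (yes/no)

no

Run of M on the first 2 characters of w = 1 0:
  step 0: A  (start)
  step 1: B  (read 1: A→B)
  step 2: C  (read 0: B→C)

After x (step 0): A. After xy (step 2): C.
They differ (A ≠ C), so y is not a cycle from the state after x; this split is not the one the pumping-lemma construction produces, and pumping y need not keep the string in L(M).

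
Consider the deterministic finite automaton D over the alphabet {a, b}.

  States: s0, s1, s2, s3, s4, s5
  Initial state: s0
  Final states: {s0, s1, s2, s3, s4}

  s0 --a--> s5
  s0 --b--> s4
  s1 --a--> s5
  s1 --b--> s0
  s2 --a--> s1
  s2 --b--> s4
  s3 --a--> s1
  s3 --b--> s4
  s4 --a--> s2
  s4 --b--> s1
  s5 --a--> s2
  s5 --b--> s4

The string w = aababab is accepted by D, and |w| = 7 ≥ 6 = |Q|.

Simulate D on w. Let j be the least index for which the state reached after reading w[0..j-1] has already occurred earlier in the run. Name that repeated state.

s2

Run of D on w = a a b a b a b:
  step 0: s0  (start)
  step 1: s5  (read a: s0→s5)
  step 2: s2  (read a: s5→s2)
  step 3: s4  (read b: s2→s4)
  step 4: s2  (read a: s4→s2)   ← first repeat (s2 seen earlier)
  step 5: s4  (read b: s2→s4)
  step 6: s2  (read a: s4→s2)
  step 7: s4  (read b: s2→s4)

The earliest repeat is at step j = 4: D is in s2, which it already visited at step i = 2.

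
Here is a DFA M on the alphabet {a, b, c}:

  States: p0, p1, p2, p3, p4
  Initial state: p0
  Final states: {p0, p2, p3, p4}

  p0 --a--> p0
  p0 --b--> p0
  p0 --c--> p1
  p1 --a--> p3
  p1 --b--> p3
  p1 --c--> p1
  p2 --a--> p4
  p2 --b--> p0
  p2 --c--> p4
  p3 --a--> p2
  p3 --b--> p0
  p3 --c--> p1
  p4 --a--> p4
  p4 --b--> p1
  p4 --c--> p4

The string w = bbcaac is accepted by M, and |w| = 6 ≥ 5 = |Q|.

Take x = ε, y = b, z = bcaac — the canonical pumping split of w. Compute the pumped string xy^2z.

bbbcaac

xy^2z = ε·b·b·bcaac = bbbcaac.
Reading y = b takes M from p0 back to p0, so after x·y·y the machine is still in p0, and z then leads to the accepting state p4. Hence bbbcaac ∈ L(M).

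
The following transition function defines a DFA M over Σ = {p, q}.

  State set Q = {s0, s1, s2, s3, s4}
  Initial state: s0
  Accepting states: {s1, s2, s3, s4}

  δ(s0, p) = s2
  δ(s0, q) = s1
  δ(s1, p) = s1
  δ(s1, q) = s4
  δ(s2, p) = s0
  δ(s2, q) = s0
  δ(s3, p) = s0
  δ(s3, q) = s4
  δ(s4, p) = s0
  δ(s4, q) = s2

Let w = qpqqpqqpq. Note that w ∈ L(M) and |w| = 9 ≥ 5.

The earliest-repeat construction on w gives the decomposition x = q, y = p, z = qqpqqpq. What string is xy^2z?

xy^2z = q·p·p·qqpqqpq = qppqqpqqpq.
Reading y = p takes M from s1 back to s1, so after x·y·y the machine is still in s1, and z then leads to the accepting state s1. Hence qppqqpqqpq ∈ L(M).

qppqqpqqpq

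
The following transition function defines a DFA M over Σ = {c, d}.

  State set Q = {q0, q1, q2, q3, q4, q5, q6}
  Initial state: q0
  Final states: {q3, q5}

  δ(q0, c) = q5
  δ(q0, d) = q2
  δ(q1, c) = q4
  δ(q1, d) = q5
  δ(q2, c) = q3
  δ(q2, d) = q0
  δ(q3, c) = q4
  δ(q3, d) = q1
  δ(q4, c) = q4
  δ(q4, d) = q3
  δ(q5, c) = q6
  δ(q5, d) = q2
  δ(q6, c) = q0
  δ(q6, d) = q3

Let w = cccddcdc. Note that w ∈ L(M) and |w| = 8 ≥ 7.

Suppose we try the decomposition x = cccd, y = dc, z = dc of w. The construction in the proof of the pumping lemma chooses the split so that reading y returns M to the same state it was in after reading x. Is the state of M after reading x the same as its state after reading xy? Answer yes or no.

no

State sequence: q0 -c-> q5 -c-> q6 -c-> q0 -d-> q2 -d-> q0 -c-> q5

After x (step 4): q2. After xy (step 6): q5.
They differ (q2 ≠ q5), so y is not a cycle from the state after x; this split is not the one the pumping-lemma construction produces, and pumping y need not keep the string in L(M).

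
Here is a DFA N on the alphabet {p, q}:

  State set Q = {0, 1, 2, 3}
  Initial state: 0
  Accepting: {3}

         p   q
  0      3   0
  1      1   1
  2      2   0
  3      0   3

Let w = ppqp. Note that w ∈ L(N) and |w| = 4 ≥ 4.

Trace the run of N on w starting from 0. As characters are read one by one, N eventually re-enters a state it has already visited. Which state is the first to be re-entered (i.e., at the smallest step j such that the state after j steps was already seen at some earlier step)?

State sequence: 0 -p-> 3 -p-> 0 -q-> 0 -p-> 3
First repeat at step 2: 0 was already visited.

The earliest repeat is at step j = 2: N is in 0, which it already visited at step i = 0.
Pumping length from the standard proof: p = 4 (the number of states). The repeated state found above gives |xy| = j ≤ 4 and |y| = j − i ≥ 1.

0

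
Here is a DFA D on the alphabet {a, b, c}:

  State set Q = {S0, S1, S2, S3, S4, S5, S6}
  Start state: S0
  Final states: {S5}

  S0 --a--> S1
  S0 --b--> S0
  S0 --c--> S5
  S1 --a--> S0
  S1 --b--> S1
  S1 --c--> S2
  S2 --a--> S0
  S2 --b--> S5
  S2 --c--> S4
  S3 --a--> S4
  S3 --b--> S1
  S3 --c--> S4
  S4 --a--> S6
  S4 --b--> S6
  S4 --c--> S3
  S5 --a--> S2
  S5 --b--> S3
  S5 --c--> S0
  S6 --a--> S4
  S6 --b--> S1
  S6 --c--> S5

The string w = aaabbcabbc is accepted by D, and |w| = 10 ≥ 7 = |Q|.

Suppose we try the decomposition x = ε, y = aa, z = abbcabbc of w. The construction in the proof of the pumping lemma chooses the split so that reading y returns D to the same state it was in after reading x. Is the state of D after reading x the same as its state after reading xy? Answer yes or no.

yes

Run of D on the first 2 characters of w = a a:
  step 0: S0  (start)
  step 1: S1  (read a: S0→S1)
  step 2: S0  (read a: S1→S0)

After x (step 0): S0. After xy (step 2): S0.
They match, so y = aa drives D around a cycle from S0 back to itself; pumping y any number of times keeps D in S0 before reading z, and xyⁱz ∈ L(D) for every i ≥ 0.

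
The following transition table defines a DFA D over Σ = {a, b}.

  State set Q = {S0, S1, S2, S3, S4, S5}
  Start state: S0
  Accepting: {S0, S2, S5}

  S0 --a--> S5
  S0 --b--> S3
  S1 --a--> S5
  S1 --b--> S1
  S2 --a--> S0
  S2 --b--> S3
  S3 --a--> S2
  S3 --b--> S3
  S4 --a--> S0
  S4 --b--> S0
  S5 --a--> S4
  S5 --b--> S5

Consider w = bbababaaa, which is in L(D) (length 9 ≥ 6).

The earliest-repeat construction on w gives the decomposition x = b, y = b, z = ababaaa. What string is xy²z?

bbbababaaa

xy^2z = b·b·b·ababaaa = bbbababaaa.
Reading y = b takes D from S3 back to S3, so after x·y·y the machine is still in S3, and z then leads to the accepting state S5. Hence bbbababaaa ∈ L(D).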